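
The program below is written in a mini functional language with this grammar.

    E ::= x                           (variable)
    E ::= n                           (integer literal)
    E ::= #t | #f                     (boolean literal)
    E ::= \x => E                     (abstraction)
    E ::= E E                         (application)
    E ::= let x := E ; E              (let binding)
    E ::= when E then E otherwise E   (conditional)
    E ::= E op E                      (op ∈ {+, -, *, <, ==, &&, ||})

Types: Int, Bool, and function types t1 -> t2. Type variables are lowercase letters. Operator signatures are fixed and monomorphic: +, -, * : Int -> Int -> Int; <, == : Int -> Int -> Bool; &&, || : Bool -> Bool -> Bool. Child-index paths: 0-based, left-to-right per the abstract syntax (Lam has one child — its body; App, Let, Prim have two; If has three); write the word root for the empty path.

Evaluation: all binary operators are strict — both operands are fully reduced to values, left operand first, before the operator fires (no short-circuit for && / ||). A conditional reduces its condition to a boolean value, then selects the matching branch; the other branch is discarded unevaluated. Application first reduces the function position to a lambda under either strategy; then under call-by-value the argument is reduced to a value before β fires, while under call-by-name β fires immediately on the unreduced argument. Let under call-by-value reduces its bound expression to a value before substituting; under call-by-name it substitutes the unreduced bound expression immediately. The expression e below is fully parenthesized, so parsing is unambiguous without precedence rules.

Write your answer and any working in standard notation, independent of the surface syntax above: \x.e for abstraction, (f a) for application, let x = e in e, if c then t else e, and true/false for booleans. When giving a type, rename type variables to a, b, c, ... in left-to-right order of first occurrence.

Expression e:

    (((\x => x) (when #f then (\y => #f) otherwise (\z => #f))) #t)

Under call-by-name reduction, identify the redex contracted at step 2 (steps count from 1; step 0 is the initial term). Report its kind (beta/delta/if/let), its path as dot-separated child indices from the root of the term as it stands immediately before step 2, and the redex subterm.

Answer: if at 0 : (if false then (\y.false) else (\z.false))

Working:
step 0: (((\x.x) (if false then (\y.false) else (\z.false))) true)
step 1: [beta@0] ((if false then (\y.false) else (\z.false)) true)
step 2: [if@0] ((\z.false) true)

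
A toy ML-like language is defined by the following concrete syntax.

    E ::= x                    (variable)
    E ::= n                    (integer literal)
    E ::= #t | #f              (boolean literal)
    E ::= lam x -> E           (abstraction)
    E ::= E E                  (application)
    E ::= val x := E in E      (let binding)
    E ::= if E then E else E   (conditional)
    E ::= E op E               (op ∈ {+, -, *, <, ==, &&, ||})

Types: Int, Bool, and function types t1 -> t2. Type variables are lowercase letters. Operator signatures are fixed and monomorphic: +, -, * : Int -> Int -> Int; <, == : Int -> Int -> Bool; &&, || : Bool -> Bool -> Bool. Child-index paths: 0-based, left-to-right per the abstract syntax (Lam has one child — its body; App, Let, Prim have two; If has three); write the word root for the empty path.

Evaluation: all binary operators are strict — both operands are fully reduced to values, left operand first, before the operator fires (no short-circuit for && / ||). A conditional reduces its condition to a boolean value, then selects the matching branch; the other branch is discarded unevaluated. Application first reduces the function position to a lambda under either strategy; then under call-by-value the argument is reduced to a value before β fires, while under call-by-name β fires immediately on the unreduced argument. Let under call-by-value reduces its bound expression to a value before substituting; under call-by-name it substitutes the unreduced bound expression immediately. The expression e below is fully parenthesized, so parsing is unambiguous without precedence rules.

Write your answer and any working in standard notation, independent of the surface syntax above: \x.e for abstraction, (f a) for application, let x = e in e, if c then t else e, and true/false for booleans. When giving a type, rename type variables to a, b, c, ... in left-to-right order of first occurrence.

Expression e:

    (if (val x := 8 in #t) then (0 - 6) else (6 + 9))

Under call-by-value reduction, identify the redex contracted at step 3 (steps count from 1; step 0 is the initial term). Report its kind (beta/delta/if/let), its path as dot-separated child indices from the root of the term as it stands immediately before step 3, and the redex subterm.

Answer: delta at root : (0 - 6)

Derivation:
step 0: (if (let x = 8 in true) then (0 - 6) else (6 + 9))
step 1: [let@0] (if true then (0 - 6) else (6 + 9))
step 2: [if@root] (0 - 6)
step 3: [delta@root] -6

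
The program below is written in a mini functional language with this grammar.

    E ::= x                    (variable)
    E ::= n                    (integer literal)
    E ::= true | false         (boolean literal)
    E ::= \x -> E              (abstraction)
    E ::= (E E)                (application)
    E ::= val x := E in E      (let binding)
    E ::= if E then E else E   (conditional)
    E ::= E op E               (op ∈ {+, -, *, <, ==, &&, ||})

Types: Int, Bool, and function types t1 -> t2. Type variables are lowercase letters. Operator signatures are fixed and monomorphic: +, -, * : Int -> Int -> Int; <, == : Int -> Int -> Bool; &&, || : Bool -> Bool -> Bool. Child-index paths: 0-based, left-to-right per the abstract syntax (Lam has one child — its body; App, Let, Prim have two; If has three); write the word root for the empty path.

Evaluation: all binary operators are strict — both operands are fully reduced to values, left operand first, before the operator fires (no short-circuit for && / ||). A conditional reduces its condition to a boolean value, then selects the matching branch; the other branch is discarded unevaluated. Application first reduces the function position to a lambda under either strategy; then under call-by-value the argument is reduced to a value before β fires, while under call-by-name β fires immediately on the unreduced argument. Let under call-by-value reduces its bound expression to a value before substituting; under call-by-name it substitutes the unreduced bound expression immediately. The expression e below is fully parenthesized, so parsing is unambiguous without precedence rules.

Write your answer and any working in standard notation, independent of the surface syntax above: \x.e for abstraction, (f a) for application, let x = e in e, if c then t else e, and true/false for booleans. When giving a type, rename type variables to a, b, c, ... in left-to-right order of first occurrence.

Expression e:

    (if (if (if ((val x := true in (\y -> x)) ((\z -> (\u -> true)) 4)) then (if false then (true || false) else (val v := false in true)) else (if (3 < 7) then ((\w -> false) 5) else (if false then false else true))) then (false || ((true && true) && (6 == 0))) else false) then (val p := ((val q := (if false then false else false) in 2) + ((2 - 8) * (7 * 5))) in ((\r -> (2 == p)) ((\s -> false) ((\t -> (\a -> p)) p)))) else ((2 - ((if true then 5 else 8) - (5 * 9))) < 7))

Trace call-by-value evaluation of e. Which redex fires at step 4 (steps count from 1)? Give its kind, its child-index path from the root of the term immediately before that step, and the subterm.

Answer: if at 0.0 : (if true then (if false then (true || false) else (let v = false in true)) else (if (3 < 7) then ((\w.false) 5) else (if false then false else true)))

Working:
step 0: (if (if (if ((let x = true in (\y.x)) ((\z.(\u.true)) 4)) then (if false then (true || false) else (let v = false in true)) else (if (3 < 7) then ((\w.false) 5) else (if false then false else true))) then (false || ((true && true) && (6 == 0))) else false) then (let p = ((let q = (if false then false else false) in 2) + ((2 - 8) * (7 * 5))) in ((\r.(2 == p)) ((\s.false) ((\t.(\a.p)) p)))) else ((2 - ((if true then 5 else 8) - (5 * 9))) < 7))
step 1: [let@0.0.0.0] (if (if (if ((\y.true) ((\z.(\u.true)) 4)) then (if false then (true || false) else (let v = false in true)) else (if (3 < 7) then ((\w.false) 5) else (if false then false else true))) then (false || ((true && true) && (6 == 0))) else false) then (let p = ((let q = (if false then false else false) in 2) + ((2 - 8) * (7 * 5))) in ((\r.(2 == p)) ((\s.false) ((\t.(\a.p)) p)))) else ((2 - ((if true then 5 else 8) - (5 * 9))) < 7))
step 2: [beta@0.0.0.1] (if (if (if ((\y.true) (\u.true)) then (if false then (true || false) else (let v = false in true)) else (if (3 < 7) then ((\w.false) 5) else (if false then false else true))) then (false || ((true && true) && (6 == 0))) else false) then (let p = ((let q = (if false then false else false) in 2) + ((2 - 8) * (7 * 5))) in ((\r.(2 == p)) ((\s.false) ((\t.(\a.p)) p)))) else ((2 - ((if true then 5 else 8) - (5 * 9))) < 7))
step 3: [beta@0.0.0] (if (if (if true then (if false then (true || false) else (let v = false in true)) else (if (3 < 7) then ((\w.false) 5) else (if false then false else true))) then (false || ((true && true) && (6 == 0))) else false) then (let p = ((let q = (if false then false else false) in 2) + ((2 - 8) * (7 * 5))) in ((\r.(2 == p)) ((\s.false) ((\t.(\a.p)) p)))) else ((2 - ((if true then 5 else 8) - (5 * 9))) < 7))
step 4: [if@0.0] (if (if (if false then (true || false) else (let v = false in true)) then (false || ((true && true) && (6 == 0))) else false) then (let p = ((let q = (if false then false else false) in 2) + ((2 - 8) * (7 * 5))) in ((\r.(2 == p)) ((\s.false) ((\t.(\a.p)) p)))) else ((2 - ((if true then 5 else 8) - (5 * 9))) < 7))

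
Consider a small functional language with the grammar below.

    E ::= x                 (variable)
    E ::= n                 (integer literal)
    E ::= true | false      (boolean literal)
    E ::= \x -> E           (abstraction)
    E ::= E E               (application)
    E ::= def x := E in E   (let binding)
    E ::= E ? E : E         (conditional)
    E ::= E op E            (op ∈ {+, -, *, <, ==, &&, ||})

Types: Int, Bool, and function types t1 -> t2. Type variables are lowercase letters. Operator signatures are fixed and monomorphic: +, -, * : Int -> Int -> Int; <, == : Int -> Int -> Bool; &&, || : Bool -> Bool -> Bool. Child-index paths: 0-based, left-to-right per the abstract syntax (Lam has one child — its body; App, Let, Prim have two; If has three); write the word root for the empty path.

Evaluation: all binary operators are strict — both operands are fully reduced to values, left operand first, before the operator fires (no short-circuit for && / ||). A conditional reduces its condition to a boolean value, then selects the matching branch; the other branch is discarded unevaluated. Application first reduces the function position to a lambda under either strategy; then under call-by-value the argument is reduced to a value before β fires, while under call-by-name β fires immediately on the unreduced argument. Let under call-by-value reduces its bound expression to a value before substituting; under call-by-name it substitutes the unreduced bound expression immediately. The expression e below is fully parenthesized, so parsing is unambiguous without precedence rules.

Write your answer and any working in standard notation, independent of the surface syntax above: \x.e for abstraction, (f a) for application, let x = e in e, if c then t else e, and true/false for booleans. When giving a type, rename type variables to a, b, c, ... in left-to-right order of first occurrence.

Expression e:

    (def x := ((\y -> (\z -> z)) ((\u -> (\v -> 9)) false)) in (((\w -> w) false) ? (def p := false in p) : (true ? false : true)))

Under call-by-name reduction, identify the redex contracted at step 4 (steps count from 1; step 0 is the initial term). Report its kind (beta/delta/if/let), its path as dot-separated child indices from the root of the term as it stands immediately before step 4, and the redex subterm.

Answer: if at root : (if true then false else true)

Derivation:
step 0: (let x = ((\y.(\z.z)) ((\u.(\v.9)) false)) in (if ((\w.w) false) then (let p = false in p) else (if true then false else true)))
step 1: [let@root] (if ((\w.w) false) then (let p = false in p) else (if true then false else true))
step 2: [beta@0] (if false then (let p = false in p) else (if true then false else true))
step 3: [if@root] (if true then false else true)
step 4: [if@root] false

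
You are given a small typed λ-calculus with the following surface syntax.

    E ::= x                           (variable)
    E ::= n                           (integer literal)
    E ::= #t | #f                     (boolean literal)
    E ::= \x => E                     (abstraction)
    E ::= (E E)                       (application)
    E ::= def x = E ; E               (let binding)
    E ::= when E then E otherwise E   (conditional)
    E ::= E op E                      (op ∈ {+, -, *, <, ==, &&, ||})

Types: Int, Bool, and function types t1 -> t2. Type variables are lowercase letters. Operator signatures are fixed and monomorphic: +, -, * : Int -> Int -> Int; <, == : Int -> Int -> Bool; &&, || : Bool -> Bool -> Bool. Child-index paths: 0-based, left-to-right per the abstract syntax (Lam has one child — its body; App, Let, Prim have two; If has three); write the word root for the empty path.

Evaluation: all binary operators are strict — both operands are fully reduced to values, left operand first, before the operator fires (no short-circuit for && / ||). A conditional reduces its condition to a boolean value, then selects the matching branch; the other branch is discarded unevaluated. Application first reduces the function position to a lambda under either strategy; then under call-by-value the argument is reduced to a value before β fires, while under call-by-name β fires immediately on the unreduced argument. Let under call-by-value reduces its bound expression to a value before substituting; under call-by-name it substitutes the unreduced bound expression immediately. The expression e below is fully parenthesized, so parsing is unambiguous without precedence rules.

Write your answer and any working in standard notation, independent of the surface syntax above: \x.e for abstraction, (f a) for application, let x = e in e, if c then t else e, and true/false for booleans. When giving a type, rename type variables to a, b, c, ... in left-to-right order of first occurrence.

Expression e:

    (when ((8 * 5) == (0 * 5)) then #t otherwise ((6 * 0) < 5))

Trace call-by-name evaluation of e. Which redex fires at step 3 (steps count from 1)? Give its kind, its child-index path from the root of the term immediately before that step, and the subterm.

Derivation:
step 0: (if ((8 * 5) == (0 * 5)) then true else ((6 * 0) < 5))
step 1: [delta@0.0] (if (40 == (0 * 5)) then true else ((6 * 0) < 5))
step 2: [delta@0.1] (if (40 == 0) then true else ((6 * 0) < 5))
step 3: [delta@0] (if false then true else ((6 * 0) < 5))

Answer: delta at 0 : (40 == 0)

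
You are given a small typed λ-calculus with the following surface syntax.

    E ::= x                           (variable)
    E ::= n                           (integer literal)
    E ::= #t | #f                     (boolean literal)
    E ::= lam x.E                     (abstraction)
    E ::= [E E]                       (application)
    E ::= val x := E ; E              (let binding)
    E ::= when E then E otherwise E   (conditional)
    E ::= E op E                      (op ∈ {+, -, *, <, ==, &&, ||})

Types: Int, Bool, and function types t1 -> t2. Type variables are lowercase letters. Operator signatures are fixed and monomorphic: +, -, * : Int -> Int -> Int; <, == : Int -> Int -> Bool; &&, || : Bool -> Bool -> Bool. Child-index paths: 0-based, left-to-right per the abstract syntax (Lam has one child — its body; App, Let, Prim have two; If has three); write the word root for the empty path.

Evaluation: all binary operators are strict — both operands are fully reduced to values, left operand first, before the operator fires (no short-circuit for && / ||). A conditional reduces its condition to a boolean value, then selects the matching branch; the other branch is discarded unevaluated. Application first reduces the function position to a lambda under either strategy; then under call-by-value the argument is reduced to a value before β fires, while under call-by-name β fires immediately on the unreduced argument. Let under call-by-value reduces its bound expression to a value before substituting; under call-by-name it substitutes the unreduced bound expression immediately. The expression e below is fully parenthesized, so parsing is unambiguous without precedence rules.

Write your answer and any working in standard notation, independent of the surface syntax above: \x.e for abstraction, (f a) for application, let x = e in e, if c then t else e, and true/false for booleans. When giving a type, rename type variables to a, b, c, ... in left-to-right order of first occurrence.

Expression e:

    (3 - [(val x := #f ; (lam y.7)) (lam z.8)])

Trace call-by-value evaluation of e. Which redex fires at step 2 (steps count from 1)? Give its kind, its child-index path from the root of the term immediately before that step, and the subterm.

Derivation:
step 0: (3 - ((let x = false in (\y.7)) (\z.8)))
step 1: [let@1.0] (3 - ((\y.7) (\z.8)))
step 2: [beta@1] (3 - 7)

Answer: beta at 1 : ((\y.7) (\z.8))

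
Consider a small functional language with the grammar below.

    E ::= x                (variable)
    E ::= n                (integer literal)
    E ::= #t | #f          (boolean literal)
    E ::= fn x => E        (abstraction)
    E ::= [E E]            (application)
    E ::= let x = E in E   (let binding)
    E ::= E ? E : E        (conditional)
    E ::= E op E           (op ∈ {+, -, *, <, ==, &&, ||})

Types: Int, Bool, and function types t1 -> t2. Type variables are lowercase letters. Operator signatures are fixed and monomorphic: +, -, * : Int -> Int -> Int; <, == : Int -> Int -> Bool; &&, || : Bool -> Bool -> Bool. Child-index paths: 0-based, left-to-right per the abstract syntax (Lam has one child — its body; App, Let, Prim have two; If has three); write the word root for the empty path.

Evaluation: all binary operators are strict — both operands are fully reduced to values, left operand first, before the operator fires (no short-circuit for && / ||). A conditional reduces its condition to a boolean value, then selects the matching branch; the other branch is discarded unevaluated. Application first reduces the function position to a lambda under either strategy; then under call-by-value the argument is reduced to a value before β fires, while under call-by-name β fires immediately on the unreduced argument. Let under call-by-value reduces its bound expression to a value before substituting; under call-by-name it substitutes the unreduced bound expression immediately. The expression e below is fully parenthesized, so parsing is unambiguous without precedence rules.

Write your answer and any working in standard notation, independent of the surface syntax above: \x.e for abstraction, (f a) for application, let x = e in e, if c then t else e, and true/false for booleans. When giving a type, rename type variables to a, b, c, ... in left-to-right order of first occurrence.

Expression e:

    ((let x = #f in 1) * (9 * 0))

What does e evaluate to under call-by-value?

Answer: 0

Derivation:
step 0: ((let x = false in 1) * (9 * 0))
step 1: [let@0] (1 * (9 * 0))
step 2: [delta@1] (1 * 0)
step 3: [delta@root] 0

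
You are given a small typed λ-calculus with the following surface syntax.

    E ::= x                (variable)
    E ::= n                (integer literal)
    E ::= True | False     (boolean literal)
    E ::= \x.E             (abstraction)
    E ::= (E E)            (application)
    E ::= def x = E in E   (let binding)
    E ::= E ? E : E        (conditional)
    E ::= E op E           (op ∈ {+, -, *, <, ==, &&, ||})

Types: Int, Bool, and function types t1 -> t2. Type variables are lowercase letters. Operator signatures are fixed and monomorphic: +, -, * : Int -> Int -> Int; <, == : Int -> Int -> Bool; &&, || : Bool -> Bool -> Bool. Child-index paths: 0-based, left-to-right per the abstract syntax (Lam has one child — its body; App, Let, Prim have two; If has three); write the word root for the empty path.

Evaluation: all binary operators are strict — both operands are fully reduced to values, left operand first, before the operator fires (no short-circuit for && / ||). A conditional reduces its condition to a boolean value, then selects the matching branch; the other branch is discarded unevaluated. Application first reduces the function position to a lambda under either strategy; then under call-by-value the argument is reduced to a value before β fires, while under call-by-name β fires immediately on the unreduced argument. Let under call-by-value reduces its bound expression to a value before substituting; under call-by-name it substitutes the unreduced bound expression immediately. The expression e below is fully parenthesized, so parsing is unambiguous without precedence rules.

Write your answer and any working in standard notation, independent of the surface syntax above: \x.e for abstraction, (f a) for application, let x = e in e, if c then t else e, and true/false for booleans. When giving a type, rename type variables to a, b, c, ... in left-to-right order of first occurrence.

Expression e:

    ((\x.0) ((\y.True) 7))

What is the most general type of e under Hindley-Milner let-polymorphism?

Answer: Int

Working:
\x._ : a -> Int
\y._ : b -> Bool
  unify b -> Bool ~ Int -> c
  unify b ~ Int
  unify Bool ~ c
_ _ : Bool
  unify a -> Int ~ Bool -> d
  unify a ~ Bool
  unify Int ~ d
_ _ : Int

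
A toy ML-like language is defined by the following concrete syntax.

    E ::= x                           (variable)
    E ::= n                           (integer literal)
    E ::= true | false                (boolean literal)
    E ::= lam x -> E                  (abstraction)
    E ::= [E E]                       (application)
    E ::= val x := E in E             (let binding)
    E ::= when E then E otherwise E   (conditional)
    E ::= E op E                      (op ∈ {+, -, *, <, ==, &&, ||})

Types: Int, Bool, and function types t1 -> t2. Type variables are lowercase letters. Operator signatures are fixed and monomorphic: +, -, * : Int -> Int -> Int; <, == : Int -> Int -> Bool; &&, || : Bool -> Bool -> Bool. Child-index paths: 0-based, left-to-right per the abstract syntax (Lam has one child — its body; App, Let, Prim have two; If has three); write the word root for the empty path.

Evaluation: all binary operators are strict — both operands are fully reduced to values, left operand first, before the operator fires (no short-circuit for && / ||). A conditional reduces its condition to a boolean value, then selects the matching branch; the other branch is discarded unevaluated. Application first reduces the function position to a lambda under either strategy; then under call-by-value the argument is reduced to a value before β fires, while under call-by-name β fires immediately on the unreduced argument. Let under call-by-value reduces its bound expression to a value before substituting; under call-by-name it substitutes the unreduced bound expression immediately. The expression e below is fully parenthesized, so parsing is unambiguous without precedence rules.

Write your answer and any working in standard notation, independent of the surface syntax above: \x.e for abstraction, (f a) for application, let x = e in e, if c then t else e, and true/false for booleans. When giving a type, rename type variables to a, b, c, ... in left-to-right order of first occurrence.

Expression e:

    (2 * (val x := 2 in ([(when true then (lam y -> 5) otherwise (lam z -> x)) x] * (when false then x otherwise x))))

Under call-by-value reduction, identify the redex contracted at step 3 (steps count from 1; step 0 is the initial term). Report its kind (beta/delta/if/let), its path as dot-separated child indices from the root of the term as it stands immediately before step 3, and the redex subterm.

Working:
step 0: (2 * (let x = 2 in (((if true then (\y.5) else (\z.x)) x) * (if false then x else x))))
step 1: [let@1] (2 * (((if true then (\y.5) else (\z.2)) 2) * (if false then 2 else 2)))
step 2: [if@1.0.0] (2 * (((\y.5) 2) * (if false then 2 else 2)))
step 3: [beta@1.0] (2 * (5 * (if false then 2 else 2)))

Answer: beta at 1.0 : ((\y.5) 2)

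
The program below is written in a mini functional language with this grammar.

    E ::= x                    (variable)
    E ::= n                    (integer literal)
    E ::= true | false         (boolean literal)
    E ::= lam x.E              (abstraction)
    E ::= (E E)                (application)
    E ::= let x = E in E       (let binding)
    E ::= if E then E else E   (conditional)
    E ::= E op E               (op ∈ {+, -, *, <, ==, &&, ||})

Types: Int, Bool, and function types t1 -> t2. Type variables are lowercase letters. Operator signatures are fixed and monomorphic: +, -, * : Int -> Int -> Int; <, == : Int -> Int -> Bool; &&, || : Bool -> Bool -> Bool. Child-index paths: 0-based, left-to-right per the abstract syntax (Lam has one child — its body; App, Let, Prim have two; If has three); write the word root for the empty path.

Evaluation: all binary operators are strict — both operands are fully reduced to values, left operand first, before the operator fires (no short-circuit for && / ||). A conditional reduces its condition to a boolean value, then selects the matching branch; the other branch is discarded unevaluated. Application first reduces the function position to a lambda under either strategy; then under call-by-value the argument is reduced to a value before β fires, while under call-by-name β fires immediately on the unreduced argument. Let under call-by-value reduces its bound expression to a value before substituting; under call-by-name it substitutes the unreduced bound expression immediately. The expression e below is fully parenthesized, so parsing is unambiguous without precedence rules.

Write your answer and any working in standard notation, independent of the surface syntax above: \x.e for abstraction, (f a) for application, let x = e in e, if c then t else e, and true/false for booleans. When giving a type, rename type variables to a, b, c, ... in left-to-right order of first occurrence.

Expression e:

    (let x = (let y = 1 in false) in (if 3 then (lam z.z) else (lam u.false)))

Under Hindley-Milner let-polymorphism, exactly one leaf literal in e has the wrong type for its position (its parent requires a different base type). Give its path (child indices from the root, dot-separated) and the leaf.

Answer: 1.0 : 3

Trace:
let y : Int
let x : Bool
  unify Int ~ Bool
  FAIL: mismatch Int ~ Bool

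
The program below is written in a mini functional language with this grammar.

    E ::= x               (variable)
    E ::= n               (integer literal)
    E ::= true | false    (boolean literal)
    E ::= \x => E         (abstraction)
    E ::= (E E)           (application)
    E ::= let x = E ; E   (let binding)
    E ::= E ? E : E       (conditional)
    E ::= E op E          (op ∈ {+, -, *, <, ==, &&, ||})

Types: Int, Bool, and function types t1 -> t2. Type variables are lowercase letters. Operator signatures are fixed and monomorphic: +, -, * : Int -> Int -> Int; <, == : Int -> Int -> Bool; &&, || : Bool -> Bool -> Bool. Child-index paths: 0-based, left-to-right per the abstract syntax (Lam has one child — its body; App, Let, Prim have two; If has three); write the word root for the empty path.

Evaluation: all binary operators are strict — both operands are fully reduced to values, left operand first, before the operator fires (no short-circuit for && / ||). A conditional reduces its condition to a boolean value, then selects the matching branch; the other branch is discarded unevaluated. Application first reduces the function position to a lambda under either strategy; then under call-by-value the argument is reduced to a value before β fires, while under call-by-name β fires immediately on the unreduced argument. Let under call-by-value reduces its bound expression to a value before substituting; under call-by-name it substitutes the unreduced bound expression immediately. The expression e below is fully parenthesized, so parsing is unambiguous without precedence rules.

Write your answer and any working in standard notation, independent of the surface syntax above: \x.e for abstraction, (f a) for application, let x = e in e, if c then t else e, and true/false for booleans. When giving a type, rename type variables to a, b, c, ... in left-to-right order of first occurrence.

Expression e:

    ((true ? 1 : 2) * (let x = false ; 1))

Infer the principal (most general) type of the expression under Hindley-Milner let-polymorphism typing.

Trace:
  unify Bool ~ Bool
  unify Int ~ Int
  unify Int ~ Int
let x : Bool
  unify Int ~ Int

Answer: Int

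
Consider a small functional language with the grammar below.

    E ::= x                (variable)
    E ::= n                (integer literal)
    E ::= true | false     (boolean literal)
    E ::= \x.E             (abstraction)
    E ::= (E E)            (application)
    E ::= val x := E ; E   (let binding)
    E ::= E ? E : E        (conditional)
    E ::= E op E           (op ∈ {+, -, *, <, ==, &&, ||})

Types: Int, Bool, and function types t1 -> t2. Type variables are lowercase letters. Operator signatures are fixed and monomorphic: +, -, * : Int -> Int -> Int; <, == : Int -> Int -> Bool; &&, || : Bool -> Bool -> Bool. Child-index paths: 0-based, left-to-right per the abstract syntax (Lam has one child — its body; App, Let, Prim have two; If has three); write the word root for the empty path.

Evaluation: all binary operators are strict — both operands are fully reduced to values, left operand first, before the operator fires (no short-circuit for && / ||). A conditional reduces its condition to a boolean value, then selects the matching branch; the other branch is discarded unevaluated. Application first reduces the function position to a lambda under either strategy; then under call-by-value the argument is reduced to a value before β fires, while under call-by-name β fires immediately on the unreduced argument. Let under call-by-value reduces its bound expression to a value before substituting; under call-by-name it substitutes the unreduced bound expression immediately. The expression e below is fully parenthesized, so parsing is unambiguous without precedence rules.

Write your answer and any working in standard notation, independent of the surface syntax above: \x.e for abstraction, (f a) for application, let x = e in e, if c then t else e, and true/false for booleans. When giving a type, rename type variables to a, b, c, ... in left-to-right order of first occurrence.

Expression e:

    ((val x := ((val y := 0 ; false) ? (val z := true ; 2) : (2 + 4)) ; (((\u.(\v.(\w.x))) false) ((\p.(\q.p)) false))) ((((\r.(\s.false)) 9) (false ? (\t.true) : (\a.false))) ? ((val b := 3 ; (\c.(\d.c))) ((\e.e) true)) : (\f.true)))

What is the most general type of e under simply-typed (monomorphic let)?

Answer: Int

Derivation:
let y : Int
  unify Bool ~ Bool
let z : Bool
  unify Int ~ Int
  unify Int ~ Int
  unify Int ~ Int
let x : Int
x : Int
\w._ : c -> Int
\v._ : b -> c -> Int
\u._ : a -> b -> c -> Int
  unify a -> b -> c -> Int ~ Bool -> d
  unify a ~ Bool
  unify b -> c -> Int ~ d
_ _ : b -> c -> Int
p : e
\q._ : f -> e
\p._ : e -> f -> e
  unify e -> f -> e ~ Bool -> g
  unify e ~ Bool
  unify f -> Bool ~ g
_ _ : f -> Bool
  unify b -> c -> Int ~ (f -> Bool) -> h
  unify b ~ f -> Bool
  unify c -> Int ~ h
_ _ : c -> Int
\s._ : j -> Bool
\r._ : i -> j -> Bool
  unify i -> j -> Bool ~ Int -> k
  unify i ~ Int
  unify j -> Bool ~ k
_ _ : j -> Bool
  unify Bool ~ Bool
\t._ : l -> Bool
\a._ : m -> Bool
  unify l -> Bool ~ m -> Bool
  unify l ~ m
  unify Bool ~ Bool
  unify j -> Bool ~ (m -> Bool) -> n
  unify j ~ m -> Bool
  unify Bool ~ n
_ _ : Bool
  unify Bool ~ Bool
let b : Int
c : o
\d._ : p -> o
\c._ : o -> p -> o
e : q
\e._ : q -> q
  unify q -> q ~ Bool -> r
  unify q ~ Bool
  unify Bool ~ r
_ _ : Bool
  unify o -> p -> o ~ Bool -> s
  unify o ~ Bool
  unify p -> Bool ~ s
_ _ : p -> Bool
\f._ : t -> Bool
  unify p -> Bool ~ t -> Bool
  unify p ~ t
  unify Bool ~ Bool
  unify c -> Int ~ (t -> Bool) -> u
  unify c ~ t -> Bool
  unify Int ~ u
_ _ : Int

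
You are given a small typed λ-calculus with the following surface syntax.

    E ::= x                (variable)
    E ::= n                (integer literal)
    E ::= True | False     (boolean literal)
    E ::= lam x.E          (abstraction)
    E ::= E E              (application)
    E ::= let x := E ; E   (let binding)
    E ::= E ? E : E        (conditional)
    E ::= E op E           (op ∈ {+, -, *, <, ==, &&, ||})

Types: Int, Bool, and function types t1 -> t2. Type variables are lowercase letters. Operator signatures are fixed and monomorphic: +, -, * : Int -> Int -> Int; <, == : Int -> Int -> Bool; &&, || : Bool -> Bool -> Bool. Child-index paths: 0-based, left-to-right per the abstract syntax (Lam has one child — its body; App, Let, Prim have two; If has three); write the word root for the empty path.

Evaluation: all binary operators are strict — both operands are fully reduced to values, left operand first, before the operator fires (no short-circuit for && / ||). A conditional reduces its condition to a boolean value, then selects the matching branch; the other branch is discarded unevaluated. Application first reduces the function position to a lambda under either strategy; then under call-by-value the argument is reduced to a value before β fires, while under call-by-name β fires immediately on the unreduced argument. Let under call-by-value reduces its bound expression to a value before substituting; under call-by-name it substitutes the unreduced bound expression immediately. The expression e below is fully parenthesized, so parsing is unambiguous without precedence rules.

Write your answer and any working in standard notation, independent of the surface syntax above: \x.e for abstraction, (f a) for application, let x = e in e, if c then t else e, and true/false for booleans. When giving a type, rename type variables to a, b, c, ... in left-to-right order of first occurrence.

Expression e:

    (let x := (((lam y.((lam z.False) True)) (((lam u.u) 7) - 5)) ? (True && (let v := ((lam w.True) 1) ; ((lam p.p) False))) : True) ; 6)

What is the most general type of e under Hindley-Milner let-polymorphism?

Working:
\z._ : b -> Bool
  unify b -> Bool ~ Bool -> c
  unify b ~ Bool
  unify Bool ~ c
_ _ : Bool
\y._ : a -> Bool
u : d
\u._ : d -> d
  unify d -> d ~ Int -> e
  unify d ~ Int
  unify Int ~ e
_ _ : Int
  unify Int ~ Int
  unify Int ~ Int
  unify a -> Bool ~ Int -> f
  unify a ~ Int
  unify Bool ~ f
_ _ : Bool
  unify Bool ~ Bool
  unify Bool ~ Bool
\w._ : g -> Bool
  unify g -> Bool ~ Int -> h
  unify g ~ Int
  unify Bool ~ h
_ _ : Bool
let v : Bool
p : i
\p._ : i -> i
  unify i -> i ~ Bool -> j
  unify i ~ Bool
  unify Bool ~ j
_ _ : Bool
  unify Bool ~ Bool
  unify Bool ~ Bool
let x : Bool

Answer: Int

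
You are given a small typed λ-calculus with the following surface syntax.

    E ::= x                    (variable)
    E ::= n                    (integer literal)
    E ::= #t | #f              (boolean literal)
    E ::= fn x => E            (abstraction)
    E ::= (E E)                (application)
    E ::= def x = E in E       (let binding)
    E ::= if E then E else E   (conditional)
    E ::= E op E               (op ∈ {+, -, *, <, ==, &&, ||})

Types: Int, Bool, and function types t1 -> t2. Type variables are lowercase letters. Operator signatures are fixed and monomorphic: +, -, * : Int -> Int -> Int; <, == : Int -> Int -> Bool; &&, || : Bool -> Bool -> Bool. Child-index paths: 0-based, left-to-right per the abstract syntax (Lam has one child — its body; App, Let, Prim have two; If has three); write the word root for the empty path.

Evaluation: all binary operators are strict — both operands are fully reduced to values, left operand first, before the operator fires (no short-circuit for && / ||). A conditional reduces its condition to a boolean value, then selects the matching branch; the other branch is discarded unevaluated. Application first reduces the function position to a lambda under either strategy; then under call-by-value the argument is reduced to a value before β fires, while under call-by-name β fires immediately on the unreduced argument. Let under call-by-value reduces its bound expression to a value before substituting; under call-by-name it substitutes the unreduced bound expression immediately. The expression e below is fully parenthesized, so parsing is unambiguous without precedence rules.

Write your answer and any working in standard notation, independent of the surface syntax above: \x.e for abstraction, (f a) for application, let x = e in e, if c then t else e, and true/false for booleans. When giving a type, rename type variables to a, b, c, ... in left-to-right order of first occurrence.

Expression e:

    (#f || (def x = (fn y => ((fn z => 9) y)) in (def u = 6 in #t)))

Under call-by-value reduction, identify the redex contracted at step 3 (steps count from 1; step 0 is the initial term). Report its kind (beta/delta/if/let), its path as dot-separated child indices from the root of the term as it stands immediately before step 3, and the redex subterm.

Working:
step 0: (false || (let x = (\y.((\z.9) y)) in (let u = 6 in true)))
step 1: [let@1] (false || (let u = 6 in true))
step 2: [let@1] (false || true)
step 3: [delta@root] true

Answer: delta at root : (false || true)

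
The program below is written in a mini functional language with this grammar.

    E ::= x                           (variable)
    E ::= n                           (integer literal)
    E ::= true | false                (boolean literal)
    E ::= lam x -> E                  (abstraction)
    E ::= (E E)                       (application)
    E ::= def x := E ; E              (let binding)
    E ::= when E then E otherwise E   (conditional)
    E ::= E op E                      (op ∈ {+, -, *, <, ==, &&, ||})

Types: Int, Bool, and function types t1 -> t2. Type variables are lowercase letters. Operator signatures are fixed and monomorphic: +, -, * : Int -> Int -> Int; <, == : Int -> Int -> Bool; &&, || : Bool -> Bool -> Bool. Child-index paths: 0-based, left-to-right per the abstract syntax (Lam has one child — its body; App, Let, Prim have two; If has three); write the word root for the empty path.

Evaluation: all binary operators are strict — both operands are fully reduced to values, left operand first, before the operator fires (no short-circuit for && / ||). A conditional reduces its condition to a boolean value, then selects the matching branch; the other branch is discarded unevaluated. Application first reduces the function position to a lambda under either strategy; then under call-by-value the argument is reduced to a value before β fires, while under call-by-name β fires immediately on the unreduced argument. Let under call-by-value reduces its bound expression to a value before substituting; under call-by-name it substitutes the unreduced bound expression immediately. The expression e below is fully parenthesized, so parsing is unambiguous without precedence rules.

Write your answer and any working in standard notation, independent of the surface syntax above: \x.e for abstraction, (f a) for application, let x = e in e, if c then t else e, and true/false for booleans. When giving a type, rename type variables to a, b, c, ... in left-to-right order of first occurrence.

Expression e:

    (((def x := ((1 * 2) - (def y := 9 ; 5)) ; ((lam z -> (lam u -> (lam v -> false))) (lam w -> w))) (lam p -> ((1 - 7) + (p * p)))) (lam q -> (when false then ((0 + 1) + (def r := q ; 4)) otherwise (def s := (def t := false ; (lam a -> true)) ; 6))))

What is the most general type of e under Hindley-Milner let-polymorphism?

Trace:
  unify Int ~ Int
  unify Int ~ Int
  unify Int ~ Int
let y : Int
  unify Int ~ Int
let x : Int
\v._ : c -> Bool
\u._ : b -> c -> Bool
\z._ : a -> b -> c -> Bool
w : d
\w._ : d -> d
  unify a -> b -> c -> Bool ~ (d -> d) -> e
  unify a ~ d -> d
  unify b -> c -> Bool ~ e
_ _ : b -> c -> Bool
  unify Int ~ Int
  unify Int ~ Int
  unify Int ~ Int
p : f
  unify f ~ Int
p : Int
  unify Int ~ Int
  unify Int ~ Int
\p._ : Int -> Int
  unify b -> c -> Bool ~ (Int -> Int) -> g
  unify b ~ Int -> Int
  unify c -> Bool ~ g
_ _ : c -> Bool
  unify Bool ~ Bool
  unify Int ~ Int
  unify Int ~ Int
  unify Int ~ Int
q : h
let r : h
  unify Int ~ Int
let t : Bool
\a._ : i -> Bool
let s : forall. i -> Bool
  unify Int ~ Int
\q._ : h -> Int
  unify c -> Bool ~ (h -> Int) -> j
  unify c ~ h -> Int
  unify Bool ~ j
_ _ : Bool

Answer: Bool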